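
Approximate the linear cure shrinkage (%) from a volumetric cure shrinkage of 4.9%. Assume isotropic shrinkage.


Linear shrinkage ≈ vol_shrink/3 = 4.9/3 = 1.633%

1.633%


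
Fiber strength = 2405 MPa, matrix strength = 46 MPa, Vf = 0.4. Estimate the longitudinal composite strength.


sigma_1 = sigma_f*Vf + sigma_m*(1-Vf) = 2405*0.4 + 46*0.6 = 989.6 MPa

989.6 MPa


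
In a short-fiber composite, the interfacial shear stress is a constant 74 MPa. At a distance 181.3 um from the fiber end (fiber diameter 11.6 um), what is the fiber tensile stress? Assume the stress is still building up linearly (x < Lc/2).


Force balance: sigma_f * (pi*d^2/4) = tau * (pi*d) * x  ->  sigma_f = 4 * tau * x / d
sigma_f = 4 * 74 * 181.3 / 11.6 = 4626.3 MPa

4626.3 MPa


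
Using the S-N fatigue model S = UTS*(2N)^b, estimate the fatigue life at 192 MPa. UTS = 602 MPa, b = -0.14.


N = 0.5 * (S/UTS)^(1/b) = 0.5 * (192/602)^(1/-0.14) = 1753.6227 cycles

1753.6227 cycles


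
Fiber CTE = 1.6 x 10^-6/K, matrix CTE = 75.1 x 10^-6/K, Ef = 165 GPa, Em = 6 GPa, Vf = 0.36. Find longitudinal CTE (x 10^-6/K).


E1 = Ef*Vf + Em*(1-Vf) = 63.24
alpha_1 = (alpha_f*Ef*Vf + alpha_m*Em*(1-Vf))/E1 = 6.06 x 10^-6/K

6.06 x 10^-6/K


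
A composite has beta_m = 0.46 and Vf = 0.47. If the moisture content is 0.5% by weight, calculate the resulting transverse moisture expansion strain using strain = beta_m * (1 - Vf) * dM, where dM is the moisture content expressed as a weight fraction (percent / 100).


dM = 0.5/100 = 0.005
strain = beta_m * (1-Vf) * dM = 0.46 * 0.53 * 0.005 = 0.001219

0.001219


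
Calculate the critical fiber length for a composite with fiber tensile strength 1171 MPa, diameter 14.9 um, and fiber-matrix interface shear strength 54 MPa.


Lc = sigma_f * d / (2 * tau_i) = 1171 * 14.9 / (2 * 54) = 161.6 um

161.6 um


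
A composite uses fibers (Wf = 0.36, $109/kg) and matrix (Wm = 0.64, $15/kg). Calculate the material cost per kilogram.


Cost = cost_f*Wf + cost_m*Wm = 109*0.36 + 15*0.64 = $48.84/kg

$48.84/kg


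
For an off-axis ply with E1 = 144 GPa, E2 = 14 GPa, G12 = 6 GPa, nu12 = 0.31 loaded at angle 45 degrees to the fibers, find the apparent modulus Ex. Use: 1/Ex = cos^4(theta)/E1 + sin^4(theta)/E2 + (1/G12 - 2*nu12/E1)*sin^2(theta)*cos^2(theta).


cos^4(45) = 0.25, sin^4(45) = 0.25, sin^2(45)*cos^2(45) = 0.25
1/G12 - 2*nu12/E1 = 1/6 - 2*0.31/144 = 0.162361 GPa^-1
1/Ex = 0.25/144 + 0.25/14 + 0.162361*0.25 = 0.0601835 GPa^-1
Ex = 16.62 GPa

16.62 GPa


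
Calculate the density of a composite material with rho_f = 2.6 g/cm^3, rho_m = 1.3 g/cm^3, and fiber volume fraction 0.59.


rho_c = rho_f*Vf + rho_m*(1-Vf) = 2.6*0.59 + 1.3*0.41 = 2.067 g/cm^3

2.067 g/cm^3


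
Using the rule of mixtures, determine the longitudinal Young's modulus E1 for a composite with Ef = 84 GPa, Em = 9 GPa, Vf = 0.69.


E1 = Ef*Vf + Em*(1-Vf) = 84*0.69 + 9*0.31 = 60.75 GPa

60.75 GPa


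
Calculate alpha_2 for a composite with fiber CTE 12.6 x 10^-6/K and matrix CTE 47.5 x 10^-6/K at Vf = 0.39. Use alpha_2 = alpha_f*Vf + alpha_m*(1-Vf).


alpha_2 = alpha_f*Vf + alpha_m*(1-Vf) = 12.6*0.39 + 47.5*0.61 = 33.9 x 10^-6/K

33.9 x 10^-6/K


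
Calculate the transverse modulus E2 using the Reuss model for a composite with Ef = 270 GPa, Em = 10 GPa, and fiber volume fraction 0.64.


1/E2 = Vf/Ef + (1-Vf)/Em = 0.64/270 + 0.36/10
E2 = 26.06 GPa

26.06 GPa


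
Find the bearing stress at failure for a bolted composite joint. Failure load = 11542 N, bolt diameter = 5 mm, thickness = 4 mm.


sigma_br = F/(d*h) = 11542/(5*4) = 577.1 MPa

577.1 MPa


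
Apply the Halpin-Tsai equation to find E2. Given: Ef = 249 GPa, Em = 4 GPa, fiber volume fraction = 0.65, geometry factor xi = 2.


eta = (Ef/Em - 1)/(Ef/Em + xi) = (62.25 - 1)/(62.25 + 2) = 0.9533
E2 = Em*(1+xi*eta*Vf)/(1-eta*Vf) = 23.55 GPa

23.55 GPa


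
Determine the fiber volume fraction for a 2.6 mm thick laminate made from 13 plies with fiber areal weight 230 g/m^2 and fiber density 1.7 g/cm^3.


Vf = n * FAW / (rho_f * h * 1000) = 13 * 230 / (1.7 * 2.6 * 1000) = 0.6765

0.6765


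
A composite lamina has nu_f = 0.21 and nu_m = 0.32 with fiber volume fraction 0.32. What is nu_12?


nu_12 = nu_f*Vf + nu_m*(1-Vf) = 0.21*0.32 + 0.32*0.68 = 0.2848

0.2848


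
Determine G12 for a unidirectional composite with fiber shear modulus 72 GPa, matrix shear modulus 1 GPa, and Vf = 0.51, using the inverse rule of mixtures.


1/G12 = Vf/Gf + (1-Vf)/Gm = 0.51/72 + 0.49/1
G12 = 2.01 GPa

2.01 GPa


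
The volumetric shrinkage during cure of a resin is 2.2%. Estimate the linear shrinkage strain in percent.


Linear shrinkage ≈ vol_shrink/3 = 2.2/3 = 0.733%

0.733%


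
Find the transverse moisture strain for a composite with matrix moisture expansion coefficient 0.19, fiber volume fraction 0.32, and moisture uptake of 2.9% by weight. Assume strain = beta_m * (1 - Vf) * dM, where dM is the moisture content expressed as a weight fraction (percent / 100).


dM = 2.9/100 = 0.029
strain = beta_m * (1-Vf) * dM = 0.19 * 0.68 * 0.029 = 0.0037468

0.0037468


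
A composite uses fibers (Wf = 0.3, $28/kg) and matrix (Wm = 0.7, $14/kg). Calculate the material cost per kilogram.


Cost = cost_f*Wf + cost_m*Wm = 28*0.3 + 14*0.7 = $18.2/kg

$18.2/kg


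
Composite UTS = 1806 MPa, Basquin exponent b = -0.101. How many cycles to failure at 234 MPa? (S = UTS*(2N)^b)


N = 0.5 * (S/UTS)^(1/b) = 0.5 * (234/1806)^(1/-0.101) = 3.0628e+08 cycles

3.0628e+08 cycles


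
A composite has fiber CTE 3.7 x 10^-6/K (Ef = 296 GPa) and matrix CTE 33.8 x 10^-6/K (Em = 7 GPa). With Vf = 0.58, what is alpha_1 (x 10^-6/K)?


E1 = Ef*Vf + Em*(1-Vf) = 174.62
alpha_1 = (alpha_f*Ef*Vf + alpha_m*Em*(1-Vf))/E1 = 4.21 x 10^-6/K

4.21 x 10^-6/K


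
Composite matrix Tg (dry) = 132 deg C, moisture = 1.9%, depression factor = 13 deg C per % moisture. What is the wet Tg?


Tg_wet = Tg_dry - k*moisture = 132 - 13*1.9 = 107.3 deg C

107.3 deg C


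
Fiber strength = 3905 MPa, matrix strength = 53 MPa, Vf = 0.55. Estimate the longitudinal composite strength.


sigma_1 = sigma_f*Vf + sigma_m*(1-Vf) = 3905*0.55 + 53*0.45 = 2171.6 MPa

2171.6 MPa


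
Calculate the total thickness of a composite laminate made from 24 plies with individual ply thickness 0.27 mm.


h = n * t_ply = 24 * 0.27 = 6.48 mm

6.48 mm


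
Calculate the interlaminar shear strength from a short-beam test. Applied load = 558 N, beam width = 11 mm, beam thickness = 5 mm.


ILSS = 3F/(4bh) = 3*558/(4*11*5) = 7.61 MPa

7.61 MPa


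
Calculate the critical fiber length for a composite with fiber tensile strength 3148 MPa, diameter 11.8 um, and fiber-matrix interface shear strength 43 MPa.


Lc = sigma_f * d / (2 * tau_i) = 3148 * 11.8 / (2 * 43) = 431.9 um

431.9 um


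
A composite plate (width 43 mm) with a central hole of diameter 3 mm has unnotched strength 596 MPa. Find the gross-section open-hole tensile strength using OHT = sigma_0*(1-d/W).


OHT = sigma_0*(1-d/W) = 596*(1-3/43) = 554.4 MPa

554.4 MPa


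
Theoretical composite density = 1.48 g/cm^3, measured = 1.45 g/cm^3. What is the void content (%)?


Void% = (rho_theo - rho_actual)/rho_theo * 100 = (1.48 - 1.45)/1.48 * 100 = 2.03%

2.03%


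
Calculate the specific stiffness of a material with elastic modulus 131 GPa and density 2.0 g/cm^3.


Specific stiffness = E/rho = 131/2.0 = 65.5 GPa/(g/cm^3)

65.5 GPa/(g/cm^3)


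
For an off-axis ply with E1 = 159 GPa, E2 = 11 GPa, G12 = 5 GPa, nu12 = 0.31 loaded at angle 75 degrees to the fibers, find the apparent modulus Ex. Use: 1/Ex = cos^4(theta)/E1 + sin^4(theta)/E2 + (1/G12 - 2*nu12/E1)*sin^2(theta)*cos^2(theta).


cos^4(75) = 0.004487, sin^4(75) = 0.870513, sin^2(75)*cos^2(75) = 0.0625
1/G12 - 2*nu12/E1 = 1/5 - 2*0.31/159 = 0.196101 GPa^-1
1/Ex = 0.004487/159 + 0.870513/11 + 0.196101*0.0625 = 0.091422 GPa^-1
Ex = 10.94 GPa

10.94 GPa


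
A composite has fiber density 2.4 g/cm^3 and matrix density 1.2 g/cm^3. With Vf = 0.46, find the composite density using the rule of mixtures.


rho_c = rho_f*Vf + rho_m*(1-Vf) = 2.4*0.46 + 1.2*0.54 = 1.752 g/cm^3

1.752 g/cm^3


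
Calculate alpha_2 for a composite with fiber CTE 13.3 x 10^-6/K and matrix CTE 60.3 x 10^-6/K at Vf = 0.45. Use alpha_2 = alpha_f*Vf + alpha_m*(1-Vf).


alpha_2 = alpha_f*Vf + alpha_m*(1-Vf) = 13.3*0.45 + 60.3*0.55 = 39.2 x 10^-6/K

39.2 x 10^-6/K


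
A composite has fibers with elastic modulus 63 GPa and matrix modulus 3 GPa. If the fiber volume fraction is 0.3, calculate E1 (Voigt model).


E1 = Ef*Vf + Em*(1-Vf) = 63*0.3 + 3*0.7 = 21.0 GPa

21.0 GPa


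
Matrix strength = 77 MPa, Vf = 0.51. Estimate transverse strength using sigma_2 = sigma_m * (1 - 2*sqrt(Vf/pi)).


factor = 1 - 2*sqrt(0.51/pi) = 0.1942
sigma_2 = 77 * 0.1942 = 14.95 MPa

14.95 MPa


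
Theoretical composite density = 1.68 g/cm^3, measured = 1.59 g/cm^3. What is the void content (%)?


Void% = (rho_theo - rho_actual)/rho_theo * 100 = (1.68 - 1.59)/1.68 * 100 = 5.36%

5.36%


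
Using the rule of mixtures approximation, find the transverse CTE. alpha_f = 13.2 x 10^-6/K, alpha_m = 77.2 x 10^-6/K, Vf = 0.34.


alpha_2 = alpha_f*Vf + alpha_m*(1-Vf) = 13.2*0.34 + 77.2*0.66 = 55.4 x 10^-6/K

55.4 x 10^-6/K


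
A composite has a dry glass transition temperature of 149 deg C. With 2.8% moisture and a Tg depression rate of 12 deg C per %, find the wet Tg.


Tg_wet = Tg_dry - k*moisture = 149 - 12*2.8 = 115.4 deg C

115.4 deg C


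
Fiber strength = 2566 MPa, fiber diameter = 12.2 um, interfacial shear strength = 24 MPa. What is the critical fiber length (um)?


Lc = sigma_f * d / (2 * tau_i) = 2566 * 12.2 / (2 * 24) = 652.2 um

652.2 um


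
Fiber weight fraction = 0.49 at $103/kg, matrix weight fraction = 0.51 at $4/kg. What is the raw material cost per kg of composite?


Cost = cost_f*Wf + cost_m*Wm = 103*0.49 + 4*0.51 = $52.51/kg

$52.51/kg


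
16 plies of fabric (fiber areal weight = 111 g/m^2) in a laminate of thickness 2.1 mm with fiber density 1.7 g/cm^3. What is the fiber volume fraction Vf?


Vf = n * FAW / (rho_f * h * 1000) = 16 * 111 / (1.7 * 2.1 * 1000) = 0.4975

0.4975


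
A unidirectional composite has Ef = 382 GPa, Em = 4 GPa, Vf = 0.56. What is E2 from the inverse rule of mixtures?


1/E2 = Vf/Ef + (1-Vf)/Em = 0.56/382 + 0.44/4
E2 = 8.97 GPa

8.97 GPa


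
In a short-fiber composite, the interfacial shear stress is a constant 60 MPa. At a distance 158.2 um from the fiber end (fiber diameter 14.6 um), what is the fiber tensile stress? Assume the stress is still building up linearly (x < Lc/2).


Force balance: sigma_f * (pi*d^2/4) = tau * (pi*d) * x  ->  sigma_f = 4 * tau * x / d
sigma_f = 4 * 60 * 158.2 / 14.6 = 2600.5 MPa

2600.5 MPa


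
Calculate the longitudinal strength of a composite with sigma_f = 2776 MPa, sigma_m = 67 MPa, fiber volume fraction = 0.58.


sigma_1 = sigma_f*Vf + sigma_m*(1-Vf) = 2776*0.58 + 67*0.42 = 1638.2 MPa

1638.2 MPa


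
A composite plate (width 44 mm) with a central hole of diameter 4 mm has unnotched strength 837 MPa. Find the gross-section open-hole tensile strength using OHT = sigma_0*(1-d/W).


OHT = sigma_0*(1-d/W) = 837*(1-4/44) = 760.9 MPa

760.9 MPa


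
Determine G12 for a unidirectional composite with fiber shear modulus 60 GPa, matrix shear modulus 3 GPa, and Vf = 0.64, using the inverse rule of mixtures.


1/G12 = Vf/Gf + (1-Vf)/Gm = 0.64/60 + 0.36/3
G12 = 7.65 GPa

7.65 GPa


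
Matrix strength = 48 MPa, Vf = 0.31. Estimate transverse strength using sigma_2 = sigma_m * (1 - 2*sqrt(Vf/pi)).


factor = 1 - 2*sqrt(0.31/pi) = 0.3717
sigma_2 = 48 * 0.3717 = 17.84 MPa

17.84 MPa


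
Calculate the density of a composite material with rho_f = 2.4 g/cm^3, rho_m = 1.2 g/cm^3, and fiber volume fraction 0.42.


rho_c = rho_f*Vf + rho_m*(1-Vf) = 2.4*0.42 + 1.2*0.58 = 1.704 g/cm^3

1.704 g/cm^3


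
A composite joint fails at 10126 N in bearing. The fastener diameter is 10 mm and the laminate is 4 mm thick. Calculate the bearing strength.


sigma_br = F/(d*h) = 10126/(10*4) = 253.2 MPa

253.2 MPa


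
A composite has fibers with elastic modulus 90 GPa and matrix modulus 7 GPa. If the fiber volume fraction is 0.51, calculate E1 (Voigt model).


E1 = Ef*Vf + Em*(1-Vf) = 90*0.51 + 7*0.49 = 49.33 GPa

49.33 GPa


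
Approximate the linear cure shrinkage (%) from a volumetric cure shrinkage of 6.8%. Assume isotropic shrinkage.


Linear shrinkage ≈ vol_shrink/3 = 6.8/3 = 2.267%

2.267%


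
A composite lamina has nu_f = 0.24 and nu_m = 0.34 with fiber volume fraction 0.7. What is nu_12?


nu_12 = nu_f*Vf + nu_m*(1-Vf) = 0.24*0.7 + 0.34*0.3 = 0.27

0.27


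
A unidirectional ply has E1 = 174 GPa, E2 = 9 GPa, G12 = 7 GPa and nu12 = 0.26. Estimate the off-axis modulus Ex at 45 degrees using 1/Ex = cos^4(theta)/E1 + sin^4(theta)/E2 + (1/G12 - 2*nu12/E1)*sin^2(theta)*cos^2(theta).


cos^4(45) = 0.25, sin^4(45) = 0.25, sin^2(45)*cos^2(45) = 0.25
1/G12 - 2*nu12/E1 = 1/7 - 2*0.26/174 = 0.139869 GPa^-1
1/Ex = 0.25/174 + 0.25/9 + 0.139869*0.25 = 0.0641817 GPa^-1
Ex = 15.58 GPa

15.58 GPa


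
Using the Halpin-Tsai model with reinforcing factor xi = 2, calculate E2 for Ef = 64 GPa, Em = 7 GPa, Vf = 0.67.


eta = (Ef/Em - 1)/(Ef/Em + xi) = (9.1429 - 1)/(9.1429 + 2) = 0.7308
E2 = Em*(1+xi*eta*Vf)/(1-eta*Vf) = 27.15 GPa

27.15 GPa


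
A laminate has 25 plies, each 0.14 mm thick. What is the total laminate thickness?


h = n * t_ply = 25 * 0.14 = 3.5 mm

3.5 mm


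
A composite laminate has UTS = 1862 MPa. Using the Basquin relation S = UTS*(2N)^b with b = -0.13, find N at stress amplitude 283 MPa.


N = 0.5 * (S/UTS)^(1/b) = 0.5 * (283/1862)^(1/-0.13) = 983476.9072 cycles

983476.9072 cycles


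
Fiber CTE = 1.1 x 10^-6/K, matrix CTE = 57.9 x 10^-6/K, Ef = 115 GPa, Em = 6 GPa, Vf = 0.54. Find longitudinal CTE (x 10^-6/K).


E1 = Ef*Vf + Em*(1-Vf) = 64.86
alpha_1 = (alpha_f*Ef*Vf + alpha_m*Em*(1-Vf))/E1 = 3.52 x 10^-6/K

3.52 x 10^-6/K


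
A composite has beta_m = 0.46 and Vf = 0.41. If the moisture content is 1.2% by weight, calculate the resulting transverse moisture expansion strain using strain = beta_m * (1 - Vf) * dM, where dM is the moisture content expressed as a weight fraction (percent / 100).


dM = 1.2/100 = 0.012
strain = beta_m * (1-Vf) * dM = 0.46 * 0.59 * 0.012 = 0.0032568

0.0032568


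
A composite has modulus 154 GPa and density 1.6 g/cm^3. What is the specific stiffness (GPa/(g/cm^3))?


Specific stiffness = E/rho = 154/1.6 = 96.3 GPa/(g/cm^3)

96.3 GPa/(g/cm^3)


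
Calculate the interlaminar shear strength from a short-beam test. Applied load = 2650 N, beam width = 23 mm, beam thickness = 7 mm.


ILSS = 3F/(4bh) = 3*2650/(4*23*7) = 12.34 MPa

12.34 MPa


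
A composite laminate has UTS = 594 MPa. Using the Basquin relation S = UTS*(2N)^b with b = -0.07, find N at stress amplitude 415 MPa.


N = 0.5 * (S/UTS)^(1/b) = 0.5 * (415/594)^(1/-0.07) = 83.9080 cycles

83.9080 cycles


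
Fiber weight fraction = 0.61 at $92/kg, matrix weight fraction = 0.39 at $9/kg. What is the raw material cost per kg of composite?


Cost = cost_f*Wf + cost_m*Wm = 92*0.61 + 9*0.39 = $59.63/kg

$59.63/kg


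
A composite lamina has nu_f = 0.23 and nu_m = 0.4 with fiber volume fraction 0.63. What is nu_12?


nu_12 = nu_f*Vf + nu_m*(1-Vf) = 0.23*0.63 + 0.4*0.37 = 0.2929

0.2929


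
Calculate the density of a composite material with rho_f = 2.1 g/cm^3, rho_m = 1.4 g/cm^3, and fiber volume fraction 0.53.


rho_c = rho_f*Vf + rho_m*(1-Vf) = 2.1*0.53 + 1.4*0.47 = 1.771 g/cm^3

1.771 g/cm^3


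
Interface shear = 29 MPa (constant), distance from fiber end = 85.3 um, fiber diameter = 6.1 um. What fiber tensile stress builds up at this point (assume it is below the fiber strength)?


Force balance: sigma_f * (pi*d^2/4) = tau * (pi*d) * x  ->  sigma_f = 4 * tau * x / d
sigma_f = 4 * 29 * 85.3 / 6.1 = 1622.1 MPa

1622.1 MPa


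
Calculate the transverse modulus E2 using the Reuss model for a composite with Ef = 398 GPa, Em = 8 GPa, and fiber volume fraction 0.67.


1/E2 = Vf/Ef + (1-Vf)/Em = 0.67/398 + 0.33/8
E2 = 23.29 GPa

23.29 GPa


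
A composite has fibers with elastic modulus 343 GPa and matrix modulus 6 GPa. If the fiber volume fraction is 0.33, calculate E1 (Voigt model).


E1 = Ef*Vf + Em*(1-Vf) = 343*0.33 + 6*0.67 = 117.21 GPa

117.21 GPa


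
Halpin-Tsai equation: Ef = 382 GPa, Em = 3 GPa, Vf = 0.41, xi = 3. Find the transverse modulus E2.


eta = (Ef/Em - 1)/(Ef/Em + xi) = (127.3333 - 1)/(127.3333 + 3) = 0.9693
E2 = Em*(1+xi*eta*Vf)/(1-eta*Vf) = 10.91 GPa

10.91 GPa


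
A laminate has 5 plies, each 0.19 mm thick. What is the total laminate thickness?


h = n * t_ply = 5 * 0.19 = 0.95 mm

0.95 mm


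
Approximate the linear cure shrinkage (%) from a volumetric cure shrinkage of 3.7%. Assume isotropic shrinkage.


Linear shrinkage ≈ vol_shrink/3 = 3.7/3 = 1.233%

1.233%


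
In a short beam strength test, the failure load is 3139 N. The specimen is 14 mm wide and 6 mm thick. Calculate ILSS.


ILSS = 3F/(4bh) = 3*3139/(4*14*6) = 28.03 MPa

28.03 MPa


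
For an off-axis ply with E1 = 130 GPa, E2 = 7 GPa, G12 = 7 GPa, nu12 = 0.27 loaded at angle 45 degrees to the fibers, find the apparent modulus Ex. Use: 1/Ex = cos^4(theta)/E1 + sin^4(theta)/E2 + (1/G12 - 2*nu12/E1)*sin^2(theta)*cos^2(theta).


cos^4(45) = 0.25, sin^4(45) = 0.25, sin^2(45)*cos^2(45) = 0.25
1/G12 - 2*nu12/E1 = 1/7 - 2*0.27/130 = 0.138703 GPa^-1
1/Ex = 0.25/130 + 0.25/7 + 0.138703*0.25 = 0.0723132 GPa^-1
Ex = 13.83 GPa

13.83 GPa


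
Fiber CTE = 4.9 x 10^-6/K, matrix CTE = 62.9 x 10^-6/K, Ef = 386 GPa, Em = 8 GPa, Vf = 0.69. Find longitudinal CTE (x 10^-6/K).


E1 = Ef*Vf + Em*(1-Vf) = 268.82
alpha_1 = (alpha_f*Ef*Vf + alpha_m*Em*(1-Vf))/E1 = 5.44 x 10^-6/K

5.44 x 10^-6/K


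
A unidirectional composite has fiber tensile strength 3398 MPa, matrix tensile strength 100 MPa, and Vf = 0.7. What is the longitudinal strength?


sigma_1 = sigma_f*Vf + sigma_m*(1-Vf) = 3398*0.7 + 100*0.3 = 2408.6 MPa

2408.6 MPa


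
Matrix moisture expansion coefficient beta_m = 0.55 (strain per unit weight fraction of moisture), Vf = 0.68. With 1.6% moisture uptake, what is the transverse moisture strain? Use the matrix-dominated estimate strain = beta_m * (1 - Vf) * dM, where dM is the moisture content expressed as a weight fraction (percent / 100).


dM = 1.6/100 = 0.016
strain = beta_m * (1-Vf) * dM = 0.55 * 0.32 * 0.016 = 0.002816

0.002816


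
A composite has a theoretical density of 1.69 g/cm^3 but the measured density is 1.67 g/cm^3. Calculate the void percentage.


Void% = (rho_theo - rho_actual)/rho_theo * 100 = (1.69 - 1.67)/1.69 * 100 = 1.18%

1.18%


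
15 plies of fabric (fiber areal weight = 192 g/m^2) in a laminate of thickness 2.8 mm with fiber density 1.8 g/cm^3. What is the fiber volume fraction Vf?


Vf = n * FAW / (rho_f * h * 1000) = 15 * 192 / (1.8 * 2.8 * 1000) = 0.5714

0.5714


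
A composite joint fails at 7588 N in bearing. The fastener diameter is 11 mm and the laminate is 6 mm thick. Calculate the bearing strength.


sigma_br = F/(d*h) = 7588/(11*6) = 115.0 MPa

115.0 MPa


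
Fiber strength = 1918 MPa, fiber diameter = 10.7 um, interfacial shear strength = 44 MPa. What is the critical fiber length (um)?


Lc = sigma_f * d / (2 * tau_i) = 1918 * 10.7 / (2 * 44) = 233.2 um

233.2 um


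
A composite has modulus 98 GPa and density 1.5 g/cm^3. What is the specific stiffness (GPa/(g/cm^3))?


Specific stiffness = E/rho = 98/1.5 = 65.3 GPa/(g/cm^3)

65.3 GPa/(g/cm^3)


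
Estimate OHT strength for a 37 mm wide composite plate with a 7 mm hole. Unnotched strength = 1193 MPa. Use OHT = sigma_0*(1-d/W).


OHT = sigma_0*(1-d/W) = 1193*(1-7/37) = 967.3 MPa

967.3 MPa


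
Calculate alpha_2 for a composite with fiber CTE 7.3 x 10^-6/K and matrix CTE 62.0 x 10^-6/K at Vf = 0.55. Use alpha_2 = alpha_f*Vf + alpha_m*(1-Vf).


alpha_2 = alpha_f*Vf + alpha_m*(1-Vf) = 7.3*0.55 + 62.0*0.45 = 31.9 x 10^-6/K

31.9 x 10^-6/K


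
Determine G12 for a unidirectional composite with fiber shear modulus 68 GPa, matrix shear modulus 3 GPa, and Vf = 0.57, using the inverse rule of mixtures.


1/G12 = Vf/Gf + (1-Vf)/Gm = 0.57/68 + 0.43/3
G12 = 6.59 GPa

6.59 GPa


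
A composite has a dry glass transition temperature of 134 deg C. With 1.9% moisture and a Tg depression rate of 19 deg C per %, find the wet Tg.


Tg_wet = Tg_dry - k*moisture = 134 - 19*1.9 = 97.9 deg C

97.9 deg C


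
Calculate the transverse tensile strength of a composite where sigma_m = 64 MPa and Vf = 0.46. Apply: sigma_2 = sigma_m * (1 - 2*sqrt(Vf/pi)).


factor = 1 - 2*sqrt(0.46/pi) = 0.2347
sigma_2 = 64 * 0.2347 = 15.02 MPa

15.02 MPa


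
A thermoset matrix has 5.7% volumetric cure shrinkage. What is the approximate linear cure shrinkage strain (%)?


Linear shrinkage ≈ vol_shrink/3 = 5.7/3 = 1.9%

1.9%


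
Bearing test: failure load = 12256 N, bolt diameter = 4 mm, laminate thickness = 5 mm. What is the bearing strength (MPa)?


sigma_br = F/(d*h) = 12256/(4*5) = 612.8 MPa

612.8 MPa


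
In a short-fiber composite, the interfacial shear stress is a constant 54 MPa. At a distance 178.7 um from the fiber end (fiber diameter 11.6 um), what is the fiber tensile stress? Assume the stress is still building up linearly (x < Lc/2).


Force balance: sigma_f * (pi*d^2/4) = tau * (pi*d) * x  ->  sigma_f = 4 * tau * x / d
sigma_f = 4 * 54 * 178.7 / 11.6 = 3327.5 MPa

3327.5 MPa


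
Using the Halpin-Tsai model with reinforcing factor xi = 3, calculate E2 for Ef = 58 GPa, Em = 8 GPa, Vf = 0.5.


eta = (Ef/Em - 1)/(Ef/Em + xi) = (7.25 - 1)/(7.25 + 3) = 0.6098
E2 = Em*(1+xi*eta*Vf)/(1-eta*Vf) = 22.04 GPa

22.04 GPa


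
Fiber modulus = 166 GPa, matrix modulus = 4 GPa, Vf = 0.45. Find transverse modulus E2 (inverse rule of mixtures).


1/E2 = Vf/Ef + (1-Vf)/Em = 0.45/166 + 0.55/4
E2 = 7.13 GPa

7.13 GPa


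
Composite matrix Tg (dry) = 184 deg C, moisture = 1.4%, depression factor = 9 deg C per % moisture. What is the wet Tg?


Tg_wet = Tg_dry - k*moisture = 184 - 9*1.4 = 171.4 deg C

171.4 deg C


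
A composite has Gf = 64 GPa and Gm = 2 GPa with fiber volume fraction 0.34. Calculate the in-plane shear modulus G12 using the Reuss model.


1/G12 = Vf/Gf + (1-Vf)/Gm = 0.34/64 + 0.66/2
G12 = 2.98 GPa

2.98 GPa


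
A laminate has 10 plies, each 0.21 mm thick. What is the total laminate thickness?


h = n * t_ply = 10 * 0.21 = 2.1 mm

2.1 mm


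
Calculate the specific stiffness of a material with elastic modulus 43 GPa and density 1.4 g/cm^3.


Specific stiffness = E/rho = 43/1.4 = 30.7 GPa/(g/cm^3)

30.7 GPa/(g/cm^3)


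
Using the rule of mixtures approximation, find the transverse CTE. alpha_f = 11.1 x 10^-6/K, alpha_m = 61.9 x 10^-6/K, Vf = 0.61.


alpha_2 = alpha_f*Vf + alpha_m*(1-Vf) = 11.1*0.61 + 61.9*0.39 = 30.9 x 10^-6/K

30.9 x 10^-6/K


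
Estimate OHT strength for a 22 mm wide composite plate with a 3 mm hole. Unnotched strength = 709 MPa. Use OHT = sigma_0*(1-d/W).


OHT = sigma_0*(1-d/W) = 709*(1-3/22) = 612.3 MPa

612.3 MPa


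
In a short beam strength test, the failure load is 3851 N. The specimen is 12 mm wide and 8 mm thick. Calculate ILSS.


ILSS = 3F/(4bh) = 3*3851/(4*12*8) = 30.09 MPa

30.09 MPa


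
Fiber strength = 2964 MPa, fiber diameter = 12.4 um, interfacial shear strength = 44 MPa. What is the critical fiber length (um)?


Lc = sigma_f * d / (2 * tau_i) = 2964 * 12.4 / (2 * 44) = 417.7 um

417.7 um


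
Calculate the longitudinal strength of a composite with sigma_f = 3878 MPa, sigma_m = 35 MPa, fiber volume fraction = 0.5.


sigma_1 = sigma_f*Vf + sigma_m*(1-Vf) = 3878*0.5 + 35*0.5 = 1956.5 MPa

1956.5 MPa


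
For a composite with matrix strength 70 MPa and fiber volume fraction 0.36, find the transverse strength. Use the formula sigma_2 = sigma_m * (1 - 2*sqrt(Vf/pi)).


factor = 1 - 2*sqrt(0.36/pi) = 0.323
sigma_2 = 70 * 0.323 = 22.61 MPa

22.61 MPa


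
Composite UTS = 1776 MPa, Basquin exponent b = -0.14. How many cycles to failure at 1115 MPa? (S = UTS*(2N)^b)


N = 0.5 * (S/UTS)^(1/b) = 0.5 * (1115/1776)^(1/-0.14) = 13.9004 cycles

13.9004 cycles


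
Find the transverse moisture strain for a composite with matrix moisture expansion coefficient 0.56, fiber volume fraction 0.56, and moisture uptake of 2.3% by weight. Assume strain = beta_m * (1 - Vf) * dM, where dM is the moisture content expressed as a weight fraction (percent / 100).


dM = 2.3/100 = 0.023
strain = beta_m * (1-Vf) * dM = 0.56 * 0.44 * 0.023 = 0.0056672

0.0056672


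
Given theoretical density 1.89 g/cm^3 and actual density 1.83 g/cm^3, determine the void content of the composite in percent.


Void% = (rho_theo - rho_actual)/rho_theo * 100 = (1.89 - 1.83)/1.89 * 100 = 3.17%

3.17%


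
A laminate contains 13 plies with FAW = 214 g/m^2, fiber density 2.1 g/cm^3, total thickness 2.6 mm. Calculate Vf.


Vf = n * FAW / (rho_f * h * 1000) = 13 * 214 / (2.1 * 2.6 * 1000) = 0.5095

0.5095


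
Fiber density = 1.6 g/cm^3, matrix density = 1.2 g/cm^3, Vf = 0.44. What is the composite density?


rho_c = rho_f*Vf + rho_m*(1-Vf) = 1.6*0.44 + 1.2*0.56 = 1.376 g/cm^3

1.376 g/cm^3


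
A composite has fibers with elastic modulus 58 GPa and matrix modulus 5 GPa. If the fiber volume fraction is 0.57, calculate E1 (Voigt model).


E1 = Ef*Vf + Em*(1-Vf) = 58*0.57 + 5*0.43 = 35.21 GPa

35.21 GPa


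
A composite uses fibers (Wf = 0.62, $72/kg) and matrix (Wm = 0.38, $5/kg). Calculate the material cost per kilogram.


Cost = cost_f*Wf + cost_m*Wm = 72*0.62 + 5*0.38 = $46.54/kg

$46.54/kg


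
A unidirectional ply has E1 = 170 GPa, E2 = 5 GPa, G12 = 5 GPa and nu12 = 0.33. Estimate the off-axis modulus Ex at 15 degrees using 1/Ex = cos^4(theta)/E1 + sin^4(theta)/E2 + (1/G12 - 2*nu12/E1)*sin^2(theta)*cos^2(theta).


cos^4(15) = 0.870513, sin^4(15) = 0.004487, sin^2(15)*cos^2(15) = 0.0625
1/G12 - 2*nu12/E1 = 1/5 - 2*0.33/170 = 0.196118 GPa^-1
1/Ex = 0.870513/170 + 0.004487/5 + 0.196118*0.0625 = 0.0182755 GPa^-1
Ex = 54.72 GPa

54.72 GPa


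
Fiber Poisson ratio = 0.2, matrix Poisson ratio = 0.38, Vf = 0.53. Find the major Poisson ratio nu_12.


nu_12 = nu_f*Vf + nu_m*(1-Vf) = 0.2*0.53 + 0.38*0.47 = 0.2846

0.2846


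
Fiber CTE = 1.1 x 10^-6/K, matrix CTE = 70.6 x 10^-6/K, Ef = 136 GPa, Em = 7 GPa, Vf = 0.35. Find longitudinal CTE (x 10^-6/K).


E1 = Ef*Vf + Em*(1-Vf) = 52.15
alpha_1 = (alpha_f*Ef*Vf + alpha_m*Em*(1-Vf))/E1 = 7.16 x 10^-6/K

7.16 x 10^-6/K


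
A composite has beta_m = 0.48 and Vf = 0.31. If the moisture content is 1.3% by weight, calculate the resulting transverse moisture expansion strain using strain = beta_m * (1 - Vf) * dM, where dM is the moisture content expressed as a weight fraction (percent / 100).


dM = 1.3/100 = 0.013
strain = beta_m * (1-Vf) * dM = 0.48 * 0.69 * 0.013 = 0.0043056

0.0043056


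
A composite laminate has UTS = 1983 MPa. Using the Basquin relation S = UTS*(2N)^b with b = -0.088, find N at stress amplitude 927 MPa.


N = 0.5 * (S/UTS)^(1/b) = 0.5 * (927/1983)^(1/-0.088) = 2829.6397 cycles

2829.6397 cycles


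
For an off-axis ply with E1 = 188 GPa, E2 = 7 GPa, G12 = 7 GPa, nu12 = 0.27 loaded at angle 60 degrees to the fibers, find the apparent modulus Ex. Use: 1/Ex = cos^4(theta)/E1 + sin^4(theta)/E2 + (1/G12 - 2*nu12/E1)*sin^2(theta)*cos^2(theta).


cos^4(60) = 0.0625, sin^4(60) = 0.5625, sin^2(60)*cos^2(60) = 0.1875
1/G12 - 2*nu12/E1 = 1/7 - 2*0.27/188 = 0.139985 GPa^-1
1/Ex = 0.0625/188 + 0.5625/7 + 0.139985*0.1875 = 0.1069367 GPa^-1
Ex = 9.35 GPa

9.35 GPa


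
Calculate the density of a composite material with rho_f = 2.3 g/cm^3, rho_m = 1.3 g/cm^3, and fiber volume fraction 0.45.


rho_c = rho_f*Vf + rho_m*(1-Vf) = 2.3*0.45 + 1.3*0.55 = 1.75 g/cm^3

1.75 g/cm^3


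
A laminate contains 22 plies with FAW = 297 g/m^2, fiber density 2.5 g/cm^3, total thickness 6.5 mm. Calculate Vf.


Vf = n * FAW / (rho_f * h * 1000) = 22 * 297 / (2.5 * 6.5 * 1000) = 0.4021

0.4021


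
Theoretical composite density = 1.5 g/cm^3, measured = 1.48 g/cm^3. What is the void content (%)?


Void% = (rho_theo - rho_actual)/rho_theo * 100 = (1.5 - 1.48)/1.5 * 100 = 1.33%

1.33%


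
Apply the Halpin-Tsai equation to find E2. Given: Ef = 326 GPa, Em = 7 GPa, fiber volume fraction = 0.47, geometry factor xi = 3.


eta = (Ef/Em - 1)/(Ef/Em + xi) = (46.5714 - 1)/(46.5714 + 3) = 0.9193
E2 = Em*(1+xi*eta*Vf)/(1-eta*Vf) = 28.3 GPa

28.3 GPa


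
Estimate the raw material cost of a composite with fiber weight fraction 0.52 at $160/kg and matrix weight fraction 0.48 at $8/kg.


Cost = cost_f*Wf + cost_m*Wm = 160*0.52 + 8*0.48 = $87.04/kg

$87.04/kg


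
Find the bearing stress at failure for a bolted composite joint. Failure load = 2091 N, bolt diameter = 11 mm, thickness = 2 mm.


sigma_br = F/(d*h) = 2091/(11*2) = 95.0 MPa

95.0 MPa


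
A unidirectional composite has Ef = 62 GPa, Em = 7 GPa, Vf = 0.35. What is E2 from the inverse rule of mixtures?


1/E2 = Vf/Ef + (1-Vf)/Em = 0.35/62 + 0.65/7
E2 = 10.15 GPa

10.15 GPa


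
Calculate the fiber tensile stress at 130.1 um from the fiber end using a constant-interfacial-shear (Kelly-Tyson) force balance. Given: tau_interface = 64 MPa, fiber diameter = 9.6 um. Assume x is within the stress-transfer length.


Force balance: sigma_f * (pi*d^2/4) = tau * (pi*d) * x  ->  sigma_f = 4 * tau * x / d
sigma_f = 4 * 64 * 130.1 / 9.6 = 3469.3 MPa

3469.3 MPa


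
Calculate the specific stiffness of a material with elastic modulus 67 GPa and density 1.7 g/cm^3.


Specific stiffness = E/rho = 67/1.7 = 39.4 GPa/(g/cm^3)

39.4 GPa/(g/cm^3)


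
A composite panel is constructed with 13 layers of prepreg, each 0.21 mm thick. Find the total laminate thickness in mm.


h = n * t_ply = 13 * 0.21 = 2.73 mm

2.73 mm


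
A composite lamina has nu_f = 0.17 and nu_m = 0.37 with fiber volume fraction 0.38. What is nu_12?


nu_12 = nu_f*Vf + nu_m*(1-Vf) = 0.17*0.38 + 0.37*0.62 = 0.294

0.294


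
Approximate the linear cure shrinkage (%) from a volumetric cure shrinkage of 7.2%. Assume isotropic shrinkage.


Linear shrinkage ≈ vol_shrink/3 = 7.2/3 = 2.4%

2.4%


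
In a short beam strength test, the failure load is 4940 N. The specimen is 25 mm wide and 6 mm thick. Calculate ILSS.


ILSS = 3F/(4bh) = 3*4940/(4*25*6) = 24.7 MPa

24.7 MPa


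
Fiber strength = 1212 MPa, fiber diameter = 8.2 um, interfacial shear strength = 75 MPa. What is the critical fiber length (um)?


Lc = sigma_f * d / (2 * tau_i) = 1212 * 8.2 / (2 * 75) = 66.3 um

66.3 um


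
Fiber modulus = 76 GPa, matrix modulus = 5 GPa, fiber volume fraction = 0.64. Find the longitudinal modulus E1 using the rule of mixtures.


E1 = Ef*Vf + Em*(1-Vf) = 76*0.64 + 5*0.36 = 50.44 GPa

50.44 GPa


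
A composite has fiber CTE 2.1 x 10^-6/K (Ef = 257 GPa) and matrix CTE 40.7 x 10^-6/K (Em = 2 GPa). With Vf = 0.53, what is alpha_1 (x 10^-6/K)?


E1 = Ef*Vf + Em*(1-Vf) = 137.15
alpha_1 = (alpha_f*Ef*Vf + alpha_m*Em*(1-Vf))/E1 = 2.36 x 10^-6/K

2.36 x 10^-6/K


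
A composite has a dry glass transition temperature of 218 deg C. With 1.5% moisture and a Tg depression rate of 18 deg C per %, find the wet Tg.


Tg_wet = Tg_dry - k*moisture = 218 - 18*1.5 = 191.0 deg C

191.0 deg C


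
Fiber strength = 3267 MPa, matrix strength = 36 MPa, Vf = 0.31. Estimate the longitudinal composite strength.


sigma_1 = sigma_f*Vf + sigma_m*(1-Vf) = 3267*0.31 + 36*0.69 = 1037.6 MPa

1037.6 MPa


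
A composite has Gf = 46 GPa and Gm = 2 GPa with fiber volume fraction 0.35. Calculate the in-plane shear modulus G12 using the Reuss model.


1/G12 = Vf/Gf + (1-Vf)/Gm = 0.35/46 + 0.65/2
G12 = 3.01 GPa

3.01 GPa


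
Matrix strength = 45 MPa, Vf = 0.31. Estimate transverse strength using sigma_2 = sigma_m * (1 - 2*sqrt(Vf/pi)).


factor = 1 - 2*sqrt(0.31/pi) = 0.3717
sigma_2 = 45 * 0.3717 = 16.73 MPa

16.73 MPa


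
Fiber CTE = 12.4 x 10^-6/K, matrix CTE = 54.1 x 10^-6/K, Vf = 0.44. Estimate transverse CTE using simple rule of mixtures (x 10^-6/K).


alpha_2 = alpha_f*Vf + alpha_m*(1-Vf) = 12.4*0.44 + 54.1*0.56 = 35.8 x 10^-6/K

35.8 x 10^-6/K


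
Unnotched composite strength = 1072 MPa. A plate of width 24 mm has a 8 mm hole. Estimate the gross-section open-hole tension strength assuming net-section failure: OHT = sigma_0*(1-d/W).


OHT = sigma_0*(1-d/W) = 1072*(1-8/24) = 714.7 MPa

714.7 MPa


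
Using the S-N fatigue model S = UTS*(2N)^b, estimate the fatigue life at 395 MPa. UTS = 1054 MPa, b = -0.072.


N = 0.5 * (S/UTS)^(1/b) = 0.5 * (395/1054)^(1/-0.072) = 415928.6412 cycles

415928.6412 cycles


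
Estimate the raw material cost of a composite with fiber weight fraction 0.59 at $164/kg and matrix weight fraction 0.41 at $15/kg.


Cost = cost_f*Wf + cost_m*Wm = 164*0.59 + 15*0.41 = $102.91/kg

$102.91/kg


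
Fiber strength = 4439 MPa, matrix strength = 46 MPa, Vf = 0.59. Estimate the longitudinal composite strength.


sigma_1 = sigma_f*Vf + sigma_m*(1-Vf) = 4439*0.59 + 46*0.41 = 2637.9 MPa

2637.9 MPa


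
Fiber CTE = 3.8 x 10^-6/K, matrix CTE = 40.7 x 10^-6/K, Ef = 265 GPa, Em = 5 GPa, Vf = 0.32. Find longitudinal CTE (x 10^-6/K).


E1 = Ef*Vf + Em*(1-Vf) = 88.2
alpha_1 = (alpha_f*Ef*Vf + alpha_m*Em*(1-Vf))/E1 = 5.22 x 10^-6/K

5.22 x 10^-6/K


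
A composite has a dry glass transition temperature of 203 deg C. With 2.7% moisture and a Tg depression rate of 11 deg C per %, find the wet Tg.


Tg_wet = Tg_dry - k*moisture = 203 - 11*2.7 = 173.3 deg C

173.3 deg C


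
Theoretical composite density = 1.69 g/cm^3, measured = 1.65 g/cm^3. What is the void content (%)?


Void% = (rho_theo - rho_actual)/rho_theo * 100 = (1.69 - 1.65)/1.69 * 100 = 2.37%

2.37%


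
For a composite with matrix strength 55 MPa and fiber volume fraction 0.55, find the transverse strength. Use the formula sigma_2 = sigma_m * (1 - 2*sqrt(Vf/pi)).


factor = 1 - 2*sqrt(0.55/pi) = 0.1632
sigma_2 = 55 * 0.1632 = 8.97 MPa

8.97 MPa


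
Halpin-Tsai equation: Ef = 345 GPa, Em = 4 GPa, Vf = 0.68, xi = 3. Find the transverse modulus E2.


eta = (Ef/Em - 1)/(Ef/Em + xi) = (86.25 - 1)/(86.25 + 3) = 0.9552
E2 = Em*(1+xi*eta*Vf)/(1-eta*Vf) = 33.65 GPa

33.65 GPa


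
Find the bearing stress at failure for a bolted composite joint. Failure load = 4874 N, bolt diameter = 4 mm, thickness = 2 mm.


sigma_br = F/(d*h) = 4874/(4*2) = 609.3 MPa

609.3 MPa


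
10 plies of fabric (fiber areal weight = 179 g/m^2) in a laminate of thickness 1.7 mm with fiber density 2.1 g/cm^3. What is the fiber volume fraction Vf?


Vf = n * FAW / (rho_f * h * 1000) = 10 * 179 / (2.1 * 1.7 * 1000) = 0.5014

0.5014


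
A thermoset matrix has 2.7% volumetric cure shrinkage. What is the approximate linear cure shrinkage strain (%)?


Linear shrinkage ≈ vol_shrink/3 = 2.7/3 = 0.9%

0.9%


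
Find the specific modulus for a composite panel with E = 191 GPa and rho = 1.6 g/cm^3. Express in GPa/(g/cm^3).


Specific stiffness = E/rho = 191/1.6 = 119.4 GPa/(g/cm^3)

119.4 GPa/(g/cm^3)


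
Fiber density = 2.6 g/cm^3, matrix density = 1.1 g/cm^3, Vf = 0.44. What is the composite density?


rho_c = rho_f*Vf + rho_m*(1-Vf) = 2.6*0.44 + 1.1*0.56 = 1.76 g/cm^3

1.76 g/cm^3


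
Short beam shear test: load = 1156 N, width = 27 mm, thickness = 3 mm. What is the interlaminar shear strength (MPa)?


ILSS = 3F/(4bh) = 3*1156/(4*27*3) = 10.7 MPa

10.7 MPa


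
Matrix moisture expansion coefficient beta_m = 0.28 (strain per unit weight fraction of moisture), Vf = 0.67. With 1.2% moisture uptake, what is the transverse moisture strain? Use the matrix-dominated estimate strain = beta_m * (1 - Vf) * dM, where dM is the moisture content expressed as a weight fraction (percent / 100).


dM = 1.2/100 = 0.012
strain = beta_m * (1-Vf) * dM = 0.28 * 0.33 * 0.012 = 0.0011088

0.0011088


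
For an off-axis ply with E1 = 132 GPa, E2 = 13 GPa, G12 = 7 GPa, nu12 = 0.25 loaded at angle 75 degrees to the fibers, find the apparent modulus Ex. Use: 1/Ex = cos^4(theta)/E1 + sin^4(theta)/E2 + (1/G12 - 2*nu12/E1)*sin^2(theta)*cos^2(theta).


cos^4(75) = 0.004487, sin^4(75) = 0.870513, sin^2(75)*cos^2(75) = 0.0625
1/G12 - 2*nu12/E1 = 1/7 - 2*0.25/132 = 0.139069 GPa^-1
1/Ex = 0.004487/132 + 0.870513/13 + 0.139069*0.0625 = 0.0756883 GPa^-1
Ex = 13.21 GPa

13.21 GPa


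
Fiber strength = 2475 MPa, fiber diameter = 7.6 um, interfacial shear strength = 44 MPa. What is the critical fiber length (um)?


Lc = sigma_f * d / (2 * tau_i) = 2475 * 7.6 / (2 * 44) = 213.8 um

213.8 um


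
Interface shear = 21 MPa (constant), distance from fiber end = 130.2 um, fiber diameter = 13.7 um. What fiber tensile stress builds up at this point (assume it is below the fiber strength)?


Force balance: sigma_f * (pi*d^2/4) = tau * (pi*d) * x  ->  sigma_f = 4 * tau * x / d
sigma_f = 4 * 21 * 130.2 / 13.7 = 798.3 MPa

798.3 MPa


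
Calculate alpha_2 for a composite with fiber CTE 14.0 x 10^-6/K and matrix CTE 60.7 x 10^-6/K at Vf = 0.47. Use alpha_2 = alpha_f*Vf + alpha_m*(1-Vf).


alpha_2 = alpha_f*Vf + alpha_m*(1-Vf) = 14.0*0.47 + 60.7*0.53 = 38.8 x 10^-6/K

38.8 x 10^-6/K


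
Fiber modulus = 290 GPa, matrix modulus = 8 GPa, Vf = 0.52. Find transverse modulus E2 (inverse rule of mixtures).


1/E2 = Vf/Ef + (1-Vf)/Em = 0.52/290 + 0.48/8
E2 = 16.18 GPa

16.18 GPa


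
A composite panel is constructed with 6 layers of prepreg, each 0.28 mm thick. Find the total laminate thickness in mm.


h = n * t_ply = 6 * 0.28 = 1.68 mm

1.68 mm


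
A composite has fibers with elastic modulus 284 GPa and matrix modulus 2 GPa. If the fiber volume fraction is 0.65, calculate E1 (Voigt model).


E1 = Ef*Vf + Em*(1-Vf) = 284*0.65 + 2*0.35 = 185.3 GPa

185.3 GPa


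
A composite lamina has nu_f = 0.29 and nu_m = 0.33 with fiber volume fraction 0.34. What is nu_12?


nu_12 = nu_f*Vf + nu_m*(1-Vf) = 0.29*0.34 + 0.33*0.66 = 0.3164

0.3164


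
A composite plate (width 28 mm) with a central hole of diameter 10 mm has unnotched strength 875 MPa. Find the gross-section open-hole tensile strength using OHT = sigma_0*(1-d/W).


OHT = sigma_0*(1-d/W) = 875*(1-10/28) = 562.5 MPa

562.5 MPa


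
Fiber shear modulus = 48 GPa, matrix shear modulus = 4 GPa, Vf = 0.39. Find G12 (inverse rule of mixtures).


1/G12 = Vf/Gf + (1-Vf)/Gm = 0.39/48 + 0.61/4
G12 = 6.23 GPa

6.23 GPa


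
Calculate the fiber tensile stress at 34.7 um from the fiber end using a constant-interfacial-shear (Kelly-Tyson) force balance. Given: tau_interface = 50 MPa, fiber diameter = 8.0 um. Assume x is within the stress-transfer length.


Force balance: sigma_f * (pi*d^2/4) = tau * (pi*d) * x  ->  sigma_f = 4 * tau * x / d
sigma_f = 4 * 50 * 34.7 / 8.0 = 867.5 MPa

867.5 MPa


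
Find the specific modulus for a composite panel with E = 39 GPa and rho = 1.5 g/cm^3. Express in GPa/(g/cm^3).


Specific stiffness = E/rho = 39/1.5 = 26.0 GPa/(g/cm^3)

26.0 GPa/(g/cm^3)


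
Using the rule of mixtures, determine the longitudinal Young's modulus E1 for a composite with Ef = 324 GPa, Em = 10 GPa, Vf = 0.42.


E1 = Ef*Vf + Em*(1-Vf) = 324*0.42 + 10*0.58 = 141.88 GPa

141.88 GPa


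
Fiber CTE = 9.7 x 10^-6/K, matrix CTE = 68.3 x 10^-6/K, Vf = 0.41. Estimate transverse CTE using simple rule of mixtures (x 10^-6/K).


alpha_2 = alpha_f*Vf + alpha_m*(1-Vf) = 9.7*0.41 + 68.3*0.59 = 44.3 x 10^-6/K

44.3 x 10^-6/K


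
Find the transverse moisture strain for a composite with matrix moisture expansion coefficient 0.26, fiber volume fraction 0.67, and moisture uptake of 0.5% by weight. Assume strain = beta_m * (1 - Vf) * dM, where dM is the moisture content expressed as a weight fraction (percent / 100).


dM = 0.5/100 = 0.005
strain = beta_m * (1-Vf) * dM = 0.26 * 0.33 * 0.005 = 0.000429

0.000429
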